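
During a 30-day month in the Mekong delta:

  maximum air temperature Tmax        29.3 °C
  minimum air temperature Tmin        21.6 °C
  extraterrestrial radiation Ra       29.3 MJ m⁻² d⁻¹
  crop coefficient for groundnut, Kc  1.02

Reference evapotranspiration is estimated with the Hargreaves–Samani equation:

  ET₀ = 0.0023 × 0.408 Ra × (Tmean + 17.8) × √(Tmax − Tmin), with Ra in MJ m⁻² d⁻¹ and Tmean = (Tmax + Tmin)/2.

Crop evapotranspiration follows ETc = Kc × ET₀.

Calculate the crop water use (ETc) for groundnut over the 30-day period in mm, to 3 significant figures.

101 mm

Tmean = (29.3 + 21.6)/2 = 25.45 °C
0.408 Ra = 0.408 × 29.3 = 11.9544 mm/d equivalent
ET₀ = 0.0023 × 11.9544 × (25.45 + 17.8) × √7.7 = 0.0023 × 11.9544 × 43.25 × 2.7749 = 3.2998 mm/d
ETc = Kc × ET₀ = 1.02 × 3.2998 = 3.3658 mm/d
Over 30 days: 3.3658 × 30 = 100.974 mm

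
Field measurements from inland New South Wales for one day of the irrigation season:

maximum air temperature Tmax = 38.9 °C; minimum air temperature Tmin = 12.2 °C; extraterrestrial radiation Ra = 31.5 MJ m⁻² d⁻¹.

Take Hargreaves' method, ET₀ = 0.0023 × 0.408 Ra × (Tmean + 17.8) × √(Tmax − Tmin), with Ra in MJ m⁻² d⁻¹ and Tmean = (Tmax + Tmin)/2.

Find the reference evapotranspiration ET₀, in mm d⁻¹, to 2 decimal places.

6.62 mm d⁻¹

Tmean = (38.9 + 12.2)/2 = 25.55 °C
0.408 Ra = 0.408 × 31.5 = 12.8520 mm/d equivalent
ET₀ = 0.0023 × 12.8520 × (25.55 + 17.8) × √26.7 = 0.0023 × 12.8520 × 43.35 × 5.1672 = 6.6213 mm/d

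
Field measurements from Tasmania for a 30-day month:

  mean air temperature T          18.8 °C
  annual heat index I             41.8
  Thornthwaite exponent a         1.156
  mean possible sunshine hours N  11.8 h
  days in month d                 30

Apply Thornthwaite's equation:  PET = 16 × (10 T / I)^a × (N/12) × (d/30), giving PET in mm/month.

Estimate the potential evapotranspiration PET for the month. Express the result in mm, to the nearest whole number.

89 mm

10T/I = 10 × 18.8 / 41.8 = 4.4976
(10T/I)^a = 4.4976^1.156 = 5.6865
Uncorrected PET = 16 × 5.6865 = 90.984 mm
Correction = (N/12)(d/30) = (11.8/12)(30/30) = 0.9833
PET = 90.984 × 0.9833 = 89.465 mm/month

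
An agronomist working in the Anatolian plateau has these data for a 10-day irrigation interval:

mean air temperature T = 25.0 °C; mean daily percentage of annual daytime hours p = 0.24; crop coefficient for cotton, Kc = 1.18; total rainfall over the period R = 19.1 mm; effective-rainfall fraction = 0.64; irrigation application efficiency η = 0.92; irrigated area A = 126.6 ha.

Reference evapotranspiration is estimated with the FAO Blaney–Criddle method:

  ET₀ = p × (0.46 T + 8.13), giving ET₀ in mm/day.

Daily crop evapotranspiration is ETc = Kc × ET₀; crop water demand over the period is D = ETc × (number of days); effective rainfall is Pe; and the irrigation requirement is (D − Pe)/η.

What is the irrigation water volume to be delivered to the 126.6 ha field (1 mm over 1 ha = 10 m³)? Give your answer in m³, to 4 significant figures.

ET₀ = 0.24 × (0.46 × 25.0 + 8.13) = 0.24 × 19.630 = 4.7112 mm/d
ETc = Kc × ET₀ = 1.18 × 4.7112 = 5.5592 mm/d
Crop demand D = ETc × 10 d = 5.5592 × 10 = 55.592 mm
Pe = 0.64 × 19.1 = 12.224 mm
D − Pe = 55.592 − 12.224 = 43.368 mm
Gross irrigation = 43.368 / 0.92 = 47.139 mm
Volume = 47.139 mm × 126.6 ha × 10 = 59678.0 m³

59680 m³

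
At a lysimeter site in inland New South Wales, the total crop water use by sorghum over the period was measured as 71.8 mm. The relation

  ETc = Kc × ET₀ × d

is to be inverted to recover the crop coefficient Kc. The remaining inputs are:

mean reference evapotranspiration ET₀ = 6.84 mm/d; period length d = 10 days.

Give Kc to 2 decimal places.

1.05

ETc = Kc × ET₀ × d  ⇒  Kc = ETc / (ET₀ × d)
Kc = 71.8 / (6.84 × 10) = 71.8 / 68.40 = 1.0497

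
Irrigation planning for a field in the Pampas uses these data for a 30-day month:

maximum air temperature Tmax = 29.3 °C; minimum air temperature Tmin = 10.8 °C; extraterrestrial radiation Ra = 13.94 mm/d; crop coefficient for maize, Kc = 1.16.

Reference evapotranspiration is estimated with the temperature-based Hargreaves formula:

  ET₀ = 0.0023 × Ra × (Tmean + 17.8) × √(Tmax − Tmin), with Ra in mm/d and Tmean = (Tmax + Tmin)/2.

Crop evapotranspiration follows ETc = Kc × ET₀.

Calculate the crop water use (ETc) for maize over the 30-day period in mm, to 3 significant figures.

Tmean = (29.3 + 10.8)/2 = 20.05 °C
ET₀ = 0.0023 × 13.94 × (20.05 + 17.8) × √18.5 = 0.0023 × 13.94 × 37.85 × 4.3012 = 5.2197 mm/d
ETc = Kc × ET₀ = 1.16 × 5.2197 = 6.0549 mm/d
Over 30 days: 6.0549 × 30 = 181.647 mm

182 mm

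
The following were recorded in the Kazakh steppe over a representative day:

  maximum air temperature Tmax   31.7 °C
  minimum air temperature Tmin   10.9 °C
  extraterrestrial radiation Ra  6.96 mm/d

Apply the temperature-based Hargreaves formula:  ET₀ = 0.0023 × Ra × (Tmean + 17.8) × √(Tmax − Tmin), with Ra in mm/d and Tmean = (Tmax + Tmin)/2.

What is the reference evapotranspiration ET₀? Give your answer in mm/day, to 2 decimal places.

Tmean = (31.7 + 10.9)/2 = 21.30 °C
ET₀ = 0.0023 × 6.96 × (21.30 + 17.8) × √20.8 = 0.0023 × 6.96 × 39.10 × 4.5607 = 2.8546 mm/d

2.85 mm/day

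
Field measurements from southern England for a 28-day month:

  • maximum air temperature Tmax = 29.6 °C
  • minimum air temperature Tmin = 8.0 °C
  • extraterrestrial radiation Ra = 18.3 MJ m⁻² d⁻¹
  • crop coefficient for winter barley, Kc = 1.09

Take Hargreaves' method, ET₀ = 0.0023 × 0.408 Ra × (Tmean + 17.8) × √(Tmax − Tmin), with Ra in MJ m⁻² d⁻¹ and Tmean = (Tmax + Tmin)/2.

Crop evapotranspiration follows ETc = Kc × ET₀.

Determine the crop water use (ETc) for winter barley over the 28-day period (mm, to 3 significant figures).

Tmean = (29.6 + 8.0)/2 = 18.80 °C
0.408 Ra = 0.408 × 18.3 = 7.4664 mm/d equivalent
ET₀ = 0.0023 × 7.4664 × (18.80 + 17.8) × √21.6 = 0.0023 × 7.4664 × 36.60 × 4.6476 = 2.9211 mm/d
ETc = Kc × ET₀ = 1.09 × 2.9211 = 3.1840 mm/d
Over 28 days: 3.1840 × 28 = 89.152 mm

89.2 mm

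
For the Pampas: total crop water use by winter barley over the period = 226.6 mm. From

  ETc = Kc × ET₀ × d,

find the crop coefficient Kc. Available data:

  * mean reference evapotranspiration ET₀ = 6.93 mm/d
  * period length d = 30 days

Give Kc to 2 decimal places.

1.09

ETc = Kc × ET₀ × d  ⇒  Kc = ETc / (ET₀ × d)
Kc = 226.6 / (6.93 × 30) = 226.6 / 207.90 = 1.0899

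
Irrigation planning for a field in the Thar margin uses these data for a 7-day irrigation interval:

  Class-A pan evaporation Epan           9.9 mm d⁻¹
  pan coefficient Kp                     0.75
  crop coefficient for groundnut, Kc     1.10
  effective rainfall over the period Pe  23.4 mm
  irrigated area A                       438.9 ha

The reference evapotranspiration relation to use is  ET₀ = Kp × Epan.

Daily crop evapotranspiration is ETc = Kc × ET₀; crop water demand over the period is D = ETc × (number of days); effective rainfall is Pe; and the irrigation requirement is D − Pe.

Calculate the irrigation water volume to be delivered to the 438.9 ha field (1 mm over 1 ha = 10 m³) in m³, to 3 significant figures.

148000 m³

ET₀ = 0.75 × 9.9 = 7.4250 mm/d
ETc = Kc × ET₀ = 1.10 × 7.4250 = 8.1675 mm/d
Crop demand D = ETc × 7 d = 8.1675 × 7 = 57.173 mm
D − Pe = 57.173 − 23.4 = 33.773 mm
Volume = 33.773 mm × 438.9 ha × 10 = 148229.7 m³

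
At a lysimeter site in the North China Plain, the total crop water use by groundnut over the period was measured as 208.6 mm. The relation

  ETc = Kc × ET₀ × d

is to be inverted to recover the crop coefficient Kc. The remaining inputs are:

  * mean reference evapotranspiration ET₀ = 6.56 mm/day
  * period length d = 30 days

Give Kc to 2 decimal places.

ETc = Kc × ET₀ × d  ⇒  Kc = ETc / (ET₀ × d)
Kc = 208.6 / (6.56 × 30) = 208.6 / 196.80 = 1.0600

1.06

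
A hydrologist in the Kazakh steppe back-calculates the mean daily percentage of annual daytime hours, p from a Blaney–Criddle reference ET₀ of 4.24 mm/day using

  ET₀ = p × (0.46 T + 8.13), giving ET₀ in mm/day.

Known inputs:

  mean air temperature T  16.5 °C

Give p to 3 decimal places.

0.270

p = ET₀ / (0.46 T + 8.13) = 4.24 / (0.46 × 16.5 + 8.13) = 4.24 / 15.720 = 0.2697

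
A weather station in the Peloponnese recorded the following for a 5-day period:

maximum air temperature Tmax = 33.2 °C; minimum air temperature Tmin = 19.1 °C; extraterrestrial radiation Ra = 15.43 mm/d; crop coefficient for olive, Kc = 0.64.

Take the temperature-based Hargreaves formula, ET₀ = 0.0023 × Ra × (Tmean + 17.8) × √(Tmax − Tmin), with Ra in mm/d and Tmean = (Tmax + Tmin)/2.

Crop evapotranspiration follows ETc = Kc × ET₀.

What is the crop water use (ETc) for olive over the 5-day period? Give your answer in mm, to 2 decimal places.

18.74 mm

Tmean = (33.2 + 19.1)/2 = 26.15 °C
ET₀ = 0.0023 × 15.43 × (26.15 + 17.8) × √14.1 = 0.0023 × 15.43 × 43.95 × 3.7550 = 5.8568 mm/d
ETc = Kc × ET₀ = 0.64 × 5.8568 = 3.7484 mm/d
Over 5 days: 3.7484 × 5 = 18.742 mm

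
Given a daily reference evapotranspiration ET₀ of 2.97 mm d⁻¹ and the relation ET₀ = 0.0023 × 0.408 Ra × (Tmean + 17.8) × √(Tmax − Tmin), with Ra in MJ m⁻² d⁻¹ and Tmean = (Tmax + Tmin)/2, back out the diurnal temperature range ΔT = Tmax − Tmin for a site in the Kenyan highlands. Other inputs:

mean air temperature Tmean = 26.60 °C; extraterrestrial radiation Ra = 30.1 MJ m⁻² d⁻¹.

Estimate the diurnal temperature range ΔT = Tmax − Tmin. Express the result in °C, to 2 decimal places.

√ΔT = ET₀ / [0.0023 × 0.408 × Ra × (Tmean+17.8)] = 2.97 / (0.0023 × 12.2808 × 44.40) = 2.3682
ΔT = 2.3682² = 5.608 °C

5.61 °C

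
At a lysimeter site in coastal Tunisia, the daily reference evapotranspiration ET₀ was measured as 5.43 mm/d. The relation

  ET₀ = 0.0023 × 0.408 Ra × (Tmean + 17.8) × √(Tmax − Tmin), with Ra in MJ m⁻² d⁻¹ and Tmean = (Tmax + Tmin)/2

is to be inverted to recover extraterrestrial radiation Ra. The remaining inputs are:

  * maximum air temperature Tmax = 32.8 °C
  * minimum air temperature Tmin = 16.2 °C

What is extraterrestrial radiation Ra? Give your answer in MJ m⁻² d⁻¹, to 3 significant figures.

33.6 MJ m⁻² d⁻¹

Tmean = (32.8+16.2)/2 = 24.50 °C; ΔT = 16.6
Ra = ET₀ / [0.0023 × 0.408 × (Tmean+17.8) × √ΔT]
   = 5.43 / (0.0023 × 0.408 × 42.30 × 4.0743) = 33.575 MJ m⁻² d⁻¹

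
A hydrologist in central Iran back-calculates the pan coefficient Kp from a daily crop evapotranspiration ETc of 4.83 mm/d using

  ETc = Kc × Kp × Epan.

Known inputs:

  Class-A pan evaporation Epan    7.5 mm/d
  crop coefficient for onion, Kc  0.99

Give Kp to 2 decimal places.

0.65

ETc = Kc × Kp × Epan  ⇒  Kp = ETc / (Kc × Epan)
Kp = 4.83 / (0.99 × 7.5) = 4.83 / 7.425 = 0.6505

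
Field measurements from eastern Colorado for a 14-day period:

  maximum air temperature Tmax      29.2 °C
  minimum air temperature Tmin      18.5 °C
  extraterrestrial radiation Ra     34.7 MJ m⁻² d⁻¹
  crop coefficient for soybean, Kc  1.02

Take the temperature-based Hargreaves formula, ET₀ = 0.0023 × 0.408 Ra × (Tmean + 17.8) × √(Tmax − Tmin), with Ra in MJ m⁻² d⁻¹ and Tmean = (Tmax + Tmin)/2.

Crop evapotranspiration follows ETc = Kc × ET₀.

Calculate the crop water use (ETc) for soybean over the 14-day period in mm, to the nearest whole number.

63 mm

Tmean = (29.2 + 18.5)/2 = 23.85 °C
0.408 Ra = 0.408 × 34.7 = 14.1576 mm/d equivalent
ET₀ = 0.0023 × 14.1576 × (23.85 + 17.8) × √10.7 = 0.0023 × 14.1576 × 41.65 × 3.2711 = 4.4364 mm/d
ETc = Kc × ET₀ = 1.02 × 4.4364 = 4.5251 mm/d
Over 14 days: 4.5251 × 14 = 63.351 mm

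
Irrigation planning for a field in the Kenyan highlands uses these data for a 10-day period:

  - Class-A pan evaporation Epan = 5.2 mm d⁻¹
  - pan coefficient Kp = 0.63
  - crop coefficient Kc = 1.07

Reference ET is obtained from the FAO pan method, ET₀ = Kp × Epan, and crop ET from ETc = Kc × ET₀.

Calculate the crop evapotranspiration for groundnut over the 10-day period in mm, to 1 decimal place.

ET₀ = 0.63 × 5.2 = 3.2760 mm/d
ETc = Kc × ET₀ = 1.07 × 3.2760 = 3.5053 mm/d
Over 10 days: 3.5053 × 10 = 35.053 mm

35.1 mm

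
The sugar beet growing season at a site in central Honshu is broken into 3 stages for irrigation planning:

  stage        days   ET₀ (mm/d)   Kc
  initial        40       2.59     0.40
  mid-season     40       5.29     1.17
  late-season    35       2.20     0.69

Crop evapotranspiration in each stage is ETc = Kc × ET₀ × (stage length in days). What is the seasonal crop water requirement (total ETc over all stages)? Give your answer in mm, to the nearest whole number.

342 mm

initial: 0.40 × 2.59 × 40 = 41.44 mm
mid-season: 1.17 × 5.29 × 40 = 247.57 mm
late-season: 0.69 × 2.20 × 35 = 53.13 mm
Seasonal total = 342.14 mm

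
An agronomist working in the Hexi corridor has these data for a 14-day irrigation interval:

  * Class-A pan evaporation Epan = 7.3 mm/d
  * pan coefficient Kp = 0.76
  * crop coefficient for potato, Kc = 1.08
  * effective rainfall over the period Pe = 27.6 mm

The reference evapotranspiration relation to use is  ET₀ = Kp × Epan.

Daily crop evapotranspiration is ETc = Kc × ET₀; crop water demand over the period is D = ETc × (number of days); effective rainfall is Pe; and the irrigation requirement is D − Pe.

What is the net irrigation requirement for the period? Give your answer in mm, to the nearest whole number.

56 mm

ET₀ = 0.76 × 7.3 = 5.5480 mm/d
ETc = Kc × ET₀ = 1.08 × 5.5480 = 5.9918 mm/d
Crop demand D = ETc × 14 d = 5.9918 × 14 = 83.885 mm
D − Pe = 83.885 − 27.6 = 56.285 mm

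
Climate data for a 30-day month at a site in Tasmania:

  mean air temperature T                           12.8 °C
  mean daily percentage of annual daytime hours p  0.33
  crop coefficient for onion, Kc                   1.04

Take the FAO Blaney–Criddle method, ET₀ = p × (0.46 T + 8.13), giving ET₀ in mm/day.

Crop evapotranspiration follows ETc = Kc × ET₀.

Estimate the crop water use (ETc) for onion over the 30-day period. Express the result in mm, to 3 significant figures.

144 mm

ET₀ = 0.33 × (0.46 × 12.8 + 8.13) = 0.33 × 14.018 = 4.6259 mm/d
ETc = Kc × ET₀ = 1.04 × 4.6259 = 4.8109 mm/d
Over 30 days: 4.8109 × 30 = 144.327 mm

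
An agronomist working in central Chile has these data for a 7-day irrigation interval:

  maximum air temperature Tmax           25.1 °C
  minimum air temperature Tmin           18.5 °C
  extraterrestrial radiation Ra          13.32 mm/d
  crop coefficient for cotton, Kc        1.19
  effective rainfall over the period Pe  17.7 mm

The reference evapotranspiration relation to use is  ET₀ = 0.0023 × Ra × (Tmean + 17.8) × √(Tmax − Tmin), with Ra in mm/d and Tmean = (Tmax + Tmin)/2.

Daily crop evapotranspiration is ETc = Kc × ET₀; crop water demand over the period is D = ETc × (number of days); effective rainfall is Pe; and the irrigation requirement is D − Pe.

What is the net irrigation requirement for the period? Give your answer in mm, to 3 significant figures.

8.26 mm

Tmean = (25.1 + 18.5)/2 = 21.80 °C
ET₀ = 0.0023 × 13.32 × (21.80 + 17.8) × √6.6 = 0.0023 × 13.32 × 39.60 × 2.5690 = 3.1167 mm/d
ETc = Kc × ET₀ = 1.19 × 3.1167 = 3.7089 mm/d
Crop demand D = ETc × 7 d = 3.7089 × 7 = 25.962 mm
D − Pe = 25.962 − 17.7 = 8.262 mm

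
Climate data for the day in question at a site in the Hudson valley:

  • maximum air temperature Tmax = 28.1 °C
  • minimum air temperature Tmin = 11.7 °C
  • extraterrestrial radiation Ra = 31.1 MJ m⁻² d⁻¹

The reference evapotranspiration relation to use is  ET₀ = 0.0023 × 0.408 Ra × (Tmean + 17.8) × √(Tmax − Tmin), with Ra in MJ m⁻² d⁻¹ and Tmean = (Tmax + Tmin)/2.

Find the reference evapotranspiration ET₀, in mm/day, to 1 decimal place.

Tmean = (28.1 + 11.7)/2 = 19.90 °C
0.408 Ra = 0.408 × 31.1 = 12.6888 mm/d equivalent
ET₀ = 0.0023 × 12.6888 × (19.90 + 17.8) × √16.4 = 0.0023 × 12.6888 × 37.70 × 4.0497 = 4.4557 mm/d

4.5 mm/day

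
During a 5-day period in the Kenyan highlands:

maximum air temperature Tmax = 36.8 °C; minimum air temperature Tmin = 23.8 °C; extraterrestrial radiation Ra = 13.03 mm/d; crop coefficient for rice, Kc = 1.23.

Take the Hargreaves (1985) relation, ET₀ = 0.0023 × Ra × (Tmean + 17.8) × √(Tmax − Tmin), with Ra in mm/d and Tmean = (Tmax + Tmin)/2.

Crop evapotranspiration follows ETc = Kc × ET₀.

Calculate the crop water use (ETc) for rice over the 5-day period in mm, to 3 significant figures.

Tmean = (36.8 + 23.8)/2 = 30.30 °C
ET₀ = 0.0023 × 13.03 × (30.30 + 17.8) × √13.0 = 0.0023 × 13.03 × 48.10 × 3.6056 = 5.1975 mm/d
ETc = Kc × ET₀ = 1.23 × 5.1975 = 6.3929 mm/d
Over 5 days: 6.3929 × 5 = 31.965 mm

32.0 mm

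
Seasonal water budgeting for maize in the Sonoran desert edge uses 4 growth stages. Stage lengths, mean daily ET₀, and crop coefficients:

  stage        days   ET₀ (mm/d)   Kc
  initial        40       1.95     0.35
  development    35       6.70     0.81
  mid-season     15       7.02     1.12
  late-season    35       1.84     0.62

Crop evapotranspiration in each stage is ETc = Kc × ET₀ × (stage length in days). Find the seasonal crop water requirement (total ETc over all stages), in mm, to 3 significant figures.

375 mm

initial: 0.35 × 1.95 × 40 = 27.30 mm
development: 0.81 × 6.70 × 35 = 189.95 mm
mid-season: 1.12 × 7.02 × 15 = 117.94 mm
late-season: 0.62 × 1.84 × 35 = 39.93 mm
Seasonal total = 375.12 mm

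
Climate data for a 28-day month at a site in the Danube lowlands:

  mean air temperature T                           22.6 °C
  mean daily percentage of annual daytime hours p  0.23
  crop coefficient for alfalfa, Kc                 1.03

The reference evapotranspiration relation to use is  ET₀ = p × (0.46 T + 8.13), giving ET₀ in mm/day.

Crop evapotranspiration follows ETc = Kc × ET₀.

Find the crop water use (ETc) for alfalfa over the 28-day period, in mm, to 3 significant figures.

ET₀ = 0.23 × (0.46 × 22.6 + 8.13) = 0.23 × 18.526 = 4.2610 mm/d
ETc = Kc × ET₀ = 1.03 × 4.2610 = 4.3888 mm/d
Over 28 days: 4.3888 × 28 = 122.886 mm

123 mm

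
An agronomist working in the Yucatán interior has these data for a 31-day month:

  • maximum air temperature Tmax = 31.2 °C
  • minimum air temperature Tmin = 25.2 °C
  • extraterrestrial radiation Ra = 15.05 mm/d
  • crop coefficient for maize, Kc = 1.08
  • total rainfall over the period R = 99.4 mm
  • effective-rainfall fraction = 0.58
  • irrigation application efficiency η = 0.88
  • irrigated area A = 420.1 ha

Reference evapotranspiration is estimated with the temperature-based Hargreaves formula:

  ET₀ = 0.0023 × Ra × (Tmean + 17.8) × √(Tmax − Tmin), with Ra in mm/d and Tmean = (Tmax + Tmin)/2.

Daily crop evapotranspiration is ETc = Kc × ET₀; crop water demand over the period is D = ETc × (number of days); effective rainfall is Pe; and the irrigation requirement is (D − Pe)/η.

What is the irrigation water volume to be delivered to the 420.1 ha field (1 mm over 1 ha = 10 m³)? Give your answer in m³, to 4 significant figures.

348200 m³

Tmean = (31.2 + 25.2)/2 = 28.20 °C
ET₀ = 0.0023 × 15.05 × (28.20 + 17.8) × √6.0 = 0.0023 × 15.05 × 46.00 × 2.4495 = 3.9003 mm/d
ETc = Kc × ET₀ = 1.08 × 3.9003 = 4.2123 mm/d
Crop demand D = ETc × 31 d = 4.2123 × 31 = 130.581 mm
Pe = 0.58 × 99.4 = 57.652 mm
D − Pe = 130.581 − 57.652 = 72.929 mm
Gross irrigation = 72.929 / 0.88 = 82.874 mm
Volume = 82.874 mm × 420.1 ha × 10 = 348153.7 m³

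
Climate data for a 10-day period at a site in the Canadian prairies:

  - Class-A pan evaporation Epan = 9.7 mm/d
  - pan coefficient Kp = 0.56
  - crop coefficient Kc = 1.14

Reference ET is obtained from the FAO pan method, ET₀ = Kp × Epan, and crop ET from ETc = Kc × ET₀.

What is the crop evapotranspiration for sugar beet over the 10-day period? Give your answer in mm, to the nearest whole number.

62 mm

ET₀ = 0.56 × 9.7 = 5.4320 mm/d
ETc = Kc × ET₀ = 1.14 × 5.4320 = 6.1925 mm/d
Over 10 days: 6.1925 × 10 = 61.925 mm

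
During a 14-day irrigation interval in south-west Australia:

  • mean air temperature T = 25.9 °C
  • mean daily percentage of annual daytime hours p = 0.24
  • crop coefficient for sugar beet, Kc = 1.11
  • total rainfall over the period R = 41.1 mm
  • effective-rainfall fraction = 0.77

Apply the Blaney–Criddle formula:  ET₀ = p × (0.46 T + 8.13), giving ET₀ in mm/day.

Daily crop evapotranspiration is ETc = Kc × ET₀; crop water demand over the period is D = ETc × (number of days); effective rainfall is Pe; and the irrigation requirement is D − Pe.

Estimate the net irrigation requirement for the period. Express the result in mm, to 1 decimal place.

43.1 mm

ET₀ = 0.24 × (0.46 × 25.9 + 8.13) = 0.24 × 20.044 = 4.8106 mm/d
ETc = Kc × ET₀ = 1.11 × 4.8106 = 5.3398 mm/d
Crop demand D = ETc × 14 d = 5.3398 × 14 = 74.757 mm
Pe = 0.77 × 41.1 = 31.647 mm
D − Pe = 74.757 − 31.647 = 43.110 mm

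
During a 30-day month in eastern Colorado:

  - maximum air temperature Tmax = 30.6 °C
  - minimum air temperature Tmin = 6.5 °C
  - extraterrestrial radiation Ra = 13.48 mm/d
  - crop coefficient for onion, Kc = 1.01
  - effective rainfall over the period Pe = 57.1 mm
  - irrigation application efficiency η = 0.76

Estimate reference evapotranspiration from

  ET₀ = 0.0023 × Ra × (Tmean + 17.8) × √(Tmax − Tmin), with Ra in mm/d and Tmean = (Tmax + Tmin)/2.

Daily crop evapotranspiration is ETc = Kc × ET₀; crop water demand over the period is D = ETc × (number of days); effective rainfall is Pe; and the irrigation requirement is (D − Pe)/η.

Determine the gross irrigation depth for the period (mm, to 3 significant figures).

Tmean = (30.6 + 6.5)/2 = 18.55 °C
ET₀ = 0.0023 × 13.48 × (18.55 + 17.8) × √24.1 = 0.0023 × 13.48 × 36.35 × 4.9092 = 5.5326 mm/d
ETc = Kc × ET₀ = 1.01 × 5.5326 = 5.5879 mm/d
Crop demand D = ETc × 30 d = 5.5879 × 30 = 167.637 mm
D − Pe = 167.637 − 57.1 = 110.537 mm
Gross irrigation = 110.537 / 0.76 = 145.443 mm

145 mm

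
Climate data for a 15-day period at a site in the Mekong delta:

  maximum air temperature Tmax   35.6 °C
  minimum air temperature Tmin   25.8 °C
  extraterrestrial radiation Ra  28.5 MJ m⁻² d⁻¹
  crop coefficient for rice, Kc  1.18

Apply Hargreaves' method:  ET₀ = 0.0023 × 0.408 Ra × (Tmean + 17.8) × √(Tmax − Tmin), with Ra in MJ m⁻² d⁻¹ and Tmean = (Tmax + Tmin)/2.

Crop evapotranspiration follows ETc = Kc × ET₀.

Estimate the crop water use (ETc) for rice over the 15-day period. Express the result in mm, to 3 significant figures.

Tmean = (35.6 + 25.8)/2 = 30.70 °C
0.408 Ra = 0.408 × 28.5 = 11.6280 mm/d equivalent
ET₀ = 0.0023 × 11.6280 × (30.70 + 17.8) × √9.8 = 0.0023 × 11.6280 × 48.50 × 3.1305 = 4.0606 mm/d
ETc = Kc × ET₀ = 1.18 × 4.0606 = 4.7915 mm/d
Over 15 days: 4.7915 × 15 = 71.873 mm

71.9 mm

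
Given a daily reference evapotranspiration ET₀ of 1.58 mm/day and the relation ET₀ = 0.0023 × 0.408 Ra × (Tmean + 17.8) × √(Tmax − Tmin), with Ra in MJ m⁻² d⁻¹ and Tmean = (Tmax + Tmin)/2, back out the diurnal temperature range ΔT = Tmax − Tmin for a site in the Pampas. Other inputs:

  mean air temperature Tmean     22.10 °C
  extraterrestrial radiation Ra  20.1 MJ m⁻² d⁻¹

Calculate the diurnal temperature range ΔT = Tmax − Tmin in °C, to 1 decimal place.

4.4 °C

√ΔT = ET₀ / [0.0023 × 0.408 × Ra × (Tmean+17.8)] = 1.58 / (0.0023 × 8.2008 × 39.90) = 2.0994
ΔT = 2.0994² = 4.407 °C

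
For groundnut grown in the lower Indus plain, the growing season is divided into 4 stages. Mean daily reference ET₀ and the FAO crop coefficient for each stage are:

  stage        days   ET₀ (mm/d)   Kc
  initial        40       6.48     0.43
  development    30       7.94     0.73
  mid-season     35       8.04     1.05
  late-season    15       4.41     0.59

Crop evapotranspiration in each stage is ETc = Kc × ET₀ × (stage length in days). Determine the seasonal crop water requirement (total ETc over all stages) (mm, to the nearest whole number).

620 mm

initial: 0.43 × 6.48 × 40 = 111.46 mm
development: 0.73 × 7.94 × 30 = 173.89 mm
mid-season: 1.05 × 8.04 × 35 = 295.47 mm
late-season: 0.59 × 4.41 × 15 = 39.03 mm
Seasonal total = 619.85 mm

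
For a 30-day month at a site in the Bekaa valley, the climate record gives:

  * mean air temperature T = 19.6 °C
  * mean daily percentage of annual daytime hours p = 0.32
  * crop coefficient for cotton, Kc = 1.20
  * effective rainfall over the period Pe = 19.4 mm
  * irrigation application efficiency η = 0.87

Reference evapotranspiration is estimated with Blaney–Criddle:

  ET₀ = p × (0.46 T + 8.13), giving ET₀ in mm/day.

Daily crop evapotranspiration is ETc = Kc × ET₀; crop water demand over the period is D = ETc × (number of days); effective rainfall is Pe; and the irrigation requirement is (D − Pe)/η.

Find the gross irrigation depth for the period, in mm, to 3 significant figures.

205 mm

ET₀ = 0.32 × (0.46 × 19.6 + 8.13) = 0.32 × 17.146 = 5.4867 mm/d
ETc = Kc × ET₀ = 1.20 × 5.4867 = 6.5840 mm/d
Crop demand D = ETc × 30 d = 6.5840 × 30 = 197.520 mm
D − Pe = 197.520 − 19.4 = 178.120 mm
Gross irrigation = 178.120 / 0.87 = 204.736 mm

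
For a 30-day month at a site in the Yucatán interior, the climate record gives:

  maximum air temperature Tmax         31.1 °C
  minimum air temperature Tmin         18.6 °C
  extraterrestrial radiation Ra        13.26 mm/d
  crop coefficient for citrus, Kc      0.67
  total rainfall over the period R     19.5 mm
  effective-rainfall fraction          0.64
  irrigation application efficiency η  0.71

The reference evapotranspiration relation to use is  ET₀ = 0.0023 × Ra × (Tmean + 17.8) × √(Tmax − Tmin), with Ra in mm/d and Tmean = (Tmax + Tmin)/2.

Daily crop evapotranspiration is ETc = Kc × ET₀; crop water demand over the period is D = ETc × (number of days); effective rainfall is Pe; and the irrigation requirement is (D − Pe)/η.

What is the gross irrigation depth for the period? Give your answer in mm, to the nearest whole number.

113 mm

Tmean = (31.1 + 18.6)/2 = 24.85 °C
ET₀ = 0.0023 × 13.26 × (24.85 + 17.8) × √12.5 = 0.0023 × 13.26 × 42.65 × 3.5355 = 4.5988 mm/d
ETc = Kc × ET₀ = 0.67 × 4.5988 = 3.0812 mm/d
Crop demand D = ETc × 30 d = 3.0812 × 30 = 92.436 mm
Pe = 0.64 × 19.5 = 12.480 mm
D − Pe = 92.436 − 12.480 = 79.956 mm
Gross irrigation = 79.956 / 0.71 = 112.614 mm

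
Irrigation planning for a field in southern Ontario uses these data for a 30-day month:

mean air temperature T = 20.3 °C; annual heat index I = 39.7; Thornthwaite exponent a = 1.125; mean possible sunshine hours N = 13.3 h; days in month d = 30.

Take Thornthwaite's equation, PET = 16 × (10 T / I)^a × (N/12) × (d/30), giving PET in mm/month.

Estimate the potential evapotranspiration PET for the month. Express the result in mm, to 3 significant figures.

111 mm

10T/I = 10 × 20.3 / 39.7 = 5.1134
(10T/I)^a = 5.1134^1.125 = 6.2704
Uncorrected PET = 16 × 6.2704 = 100.326 mm
Correction = (N/12)(d/30) = (13.3/12)(30/30) = 1.1083
PET = 100.326 × 1.1083 = 111.191 mm/month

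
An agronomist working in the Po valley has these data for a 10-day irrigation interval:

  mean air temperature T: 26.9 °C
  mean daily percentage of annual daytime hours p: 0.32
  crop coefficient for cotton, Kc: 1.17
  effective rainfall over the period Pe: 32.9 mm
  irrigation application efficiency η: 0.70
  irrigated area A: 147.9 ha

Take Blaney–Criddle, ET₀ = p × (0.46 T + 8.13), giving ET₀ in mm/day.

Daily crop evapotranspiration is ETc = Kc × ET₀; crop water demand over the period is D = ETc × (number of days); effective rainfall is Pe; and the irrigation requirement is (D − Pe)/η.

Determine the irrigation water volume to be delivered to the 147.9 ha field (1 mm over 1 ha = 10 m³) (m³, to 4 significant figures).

92680 m³

ET₀ = 0.32 × (0.46 × 26.9 + 8.13) = 0.32 × 20.504 = 6.5613 mm/d
ETc = Kc × ET₀ = 1.17 × 6.5613 = 7.6767 mm/d
Crop demand D = ETc × 10 d = 7.6767 × 10 = 76.767 mm
D − Pe = 76.767 − 32.9 = 43.867 mm
Gross irrigation = 43.867 / 0.70 = 62.667 mm
Volume = 62.667 mm × 147.9 ha × 10 = 92684.5 m³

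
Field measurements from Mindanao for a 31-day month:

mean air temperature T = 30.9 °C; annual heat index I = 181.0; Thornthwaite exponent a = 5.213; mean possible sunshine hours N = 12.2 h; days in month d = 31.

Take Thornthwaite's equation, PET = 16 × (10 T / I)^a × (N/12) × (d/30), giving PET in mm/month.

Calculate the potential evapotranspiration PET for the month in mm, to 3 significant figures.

273 mm

10T/I = 10 × 30.9 / 181.0 = 1.7072
(10T/I)^a = 1.7072^5.213 = 16.2517
Uncorrected PET = 16 × 16.2517 = 260.027 mm
Correction = (N/12)(d/30) = (12.2/12)(31/30) = 1.0506
PET = 260.027 × 1.0506 = 273.184 mm/month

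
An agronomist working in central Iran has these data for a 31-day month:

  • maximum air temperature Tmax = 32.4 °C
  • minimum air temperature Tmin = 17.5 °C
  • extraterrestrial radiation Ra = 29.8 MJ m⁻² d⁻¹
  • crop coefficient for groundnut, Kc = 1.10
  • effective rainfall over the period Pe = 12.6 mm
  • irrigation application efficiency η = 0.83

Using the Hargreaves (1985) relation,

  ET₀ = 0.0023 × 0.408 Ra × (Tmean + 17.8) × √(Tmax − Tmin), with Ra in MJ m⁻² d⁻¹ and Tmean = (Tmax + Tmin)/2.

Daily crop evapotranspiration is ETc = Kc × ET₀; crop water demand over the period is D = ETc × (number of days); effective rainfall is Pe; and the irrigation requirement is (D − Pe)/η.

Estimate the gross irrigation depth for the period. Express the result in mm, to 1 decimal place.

Tmean = (32.4 + 17.5)/2 = 24.95 °C
0.408 Ra = 0.408 × 29.8 = 12.1584 mm/d equivalent
ET₀ = 0.0023 × 12.1584 × (24.95 + 17.8) × √14.9 = 0.0023 × 12.1584 × 42.75 × 3.8601 = 4.6147 mm/d
ETc = Kc × ET₀ = 1.10 × 4.6147 = 5.0762 mm/d
Crop demand D = ETc × 31 d = 5.0762 × 31 = 157.362 mm
D − Pe = 157.362 − 12.6 = 144.762 mm
Gross irrigation = 144.762 / 0.83 = 174.412 mm

174.4 mm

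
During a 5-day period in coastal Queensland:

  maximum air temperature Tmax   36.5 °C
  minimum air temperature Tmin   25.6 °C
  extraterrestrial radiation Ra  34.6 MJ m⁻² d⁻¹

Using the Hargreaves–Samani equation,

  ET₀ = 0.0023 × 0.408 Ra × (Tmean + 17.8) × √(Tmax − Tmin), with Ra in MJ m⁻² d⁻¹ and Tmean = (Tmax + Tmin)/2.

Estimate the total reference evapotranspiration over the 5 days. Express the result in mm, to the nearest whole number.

26 mm

Tmean = (36.5 + 25.6)/2 = 31.05 °C
0.408 Ra = 0.408 × 34.6 = 14.1168 mm/d equivalent
ET₀ = 0.0023 × 14.1168 × (31.05 + 17.8) × √10.9 = 0.0023 × 14.1168 × 48.85 × 3.3015 = 5.2365 mm/d
Over 5 days: 5.2365 × 5 = 26.183 mm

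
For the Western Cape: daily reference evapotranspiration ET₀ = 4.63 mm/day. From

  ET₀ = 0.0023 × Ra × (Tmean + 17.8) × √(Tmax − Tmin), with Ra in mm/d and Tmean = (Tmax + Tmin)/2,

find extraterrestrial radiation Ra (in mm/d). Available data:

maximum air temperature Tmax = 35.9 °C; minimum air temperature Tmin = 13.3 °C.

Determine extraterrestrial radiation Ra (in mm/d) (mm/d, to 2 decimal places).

9.99 mm/d

Tmean = 24.60 °C; √ΔT = 4.7539
Ra = ET₀ / [0.0023 × (Tmean+17.8) × √ΔT] = 4.63 / (0.0023 × 42.40 × 4.7539) = 9.987 mm/d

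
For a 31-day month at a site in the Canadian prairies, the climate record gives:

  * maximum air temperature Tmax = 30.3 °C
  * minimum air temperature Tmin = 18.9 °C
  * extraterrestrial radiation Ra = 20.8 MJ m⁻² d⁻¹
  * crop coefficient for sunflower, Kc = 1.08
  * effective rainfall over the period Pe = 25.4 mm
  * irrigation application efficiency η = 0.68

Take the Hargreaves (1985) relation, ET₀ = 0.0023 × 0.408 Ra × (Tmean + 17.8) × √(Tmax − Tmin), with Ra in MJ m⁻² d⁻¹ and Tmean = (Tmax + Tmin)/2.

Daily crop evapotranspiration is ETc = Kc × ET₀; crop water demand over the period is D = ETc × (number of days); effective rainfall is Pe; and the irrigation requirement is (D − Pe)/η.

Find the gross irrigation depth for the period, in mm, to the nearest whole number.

Tmean = (30.3 + 18.9)/2 = 24.60 °C
0.408 Ra = 0.408 × 20.8 = 8.4864 mm/d equivalent
ET₀ = 0.0023 × 8.4864 × (24.60 + 17.8) × √11.4 = 0.0023 × 8.4864 × 42.40 × 3.3764 = 2.7943 mm/d
ETc = Kc × ET₀ = 1.08 × 2.7943 = 3.0178 mm/d
Crop demand D = ETc × 31 d = 3.0178 × 31 = 93.552 mm
D − Pe = 93.552 − 25.4 = 68.152 mm
Gross irrigation = 68.152 / 0.68 = 100.224 mm

100 mm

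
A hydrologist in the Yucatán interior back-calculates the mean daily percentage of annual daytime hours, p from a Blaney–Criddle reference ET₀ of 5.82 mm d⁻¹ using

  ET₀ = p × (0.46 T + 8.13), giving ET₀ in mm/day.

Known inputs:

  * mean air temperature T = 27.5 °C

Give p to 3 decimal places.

0.280

p = ET₀ / (0.46 T + 8.13) = 5.82 / (0.46 × 27.5 + 8.13) = 5.82 / 20.780 = 0.2801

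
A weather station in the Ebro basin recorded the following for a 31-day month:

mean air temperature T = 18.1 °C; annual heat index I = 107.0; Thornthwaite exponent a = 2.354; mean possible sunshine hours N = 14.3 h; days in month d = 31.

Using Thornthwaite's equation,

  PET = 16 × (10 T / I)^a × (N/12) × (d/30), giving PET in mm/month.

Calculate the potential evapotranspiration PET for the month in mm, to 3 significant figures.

67.9 mm

10T/I = 10 × 18.1 / 107.0 = 1.6916
(10T/I)^a = 1.6916^2.354 = 3.4468
Uncorrected PET = 16 × 3.4468 = 55.149 mm
Correction = (N/12)(d/30) = (14.3/12)(31/30) = 1.2314
PET = 55.149 × 1.2314 = 67.910 mm/month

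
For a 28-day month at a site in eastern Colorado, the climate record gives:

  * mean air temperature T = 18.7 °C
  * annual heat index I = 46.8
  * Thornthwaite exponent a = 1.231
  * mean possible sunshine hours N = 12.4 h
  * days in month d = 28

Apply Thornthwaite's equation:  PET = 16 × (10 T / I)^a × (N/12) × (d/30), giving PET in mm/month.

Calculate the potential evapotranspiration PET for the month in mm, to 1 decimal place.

10T/I = 10 × 18.7 / 46.8 = 3.9957
(10T/I)^a = 3.9957^1.231 = 5.5025
Uncorrected PET = 16 × 5.5025 = 88.040 mm
Correction = (N/12)(d/30) = (12.4/12)(28/30) = 0.9644
PET = 88.040 × 0.9644 = 84.906 mm/month

84.9 mm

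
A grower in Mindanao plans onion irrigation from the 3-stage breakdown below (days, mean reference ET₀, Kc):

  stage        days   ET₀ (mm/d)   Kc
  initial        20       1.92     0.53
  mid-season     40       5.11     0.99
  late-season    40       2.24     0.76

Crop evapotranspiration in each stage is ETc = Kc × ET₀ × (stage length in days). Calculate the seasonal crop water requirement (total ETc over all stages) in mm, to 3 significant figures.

initial: 0.53 × 1.92 × 20 = 20.35 mm
mid-season: 0.99 × 5.11 × 40 = 202.36 mm
late-season: 0.76 × 2.24 × 40 = 68.10 mm
Seasonal total = 290.81 mm

291 mm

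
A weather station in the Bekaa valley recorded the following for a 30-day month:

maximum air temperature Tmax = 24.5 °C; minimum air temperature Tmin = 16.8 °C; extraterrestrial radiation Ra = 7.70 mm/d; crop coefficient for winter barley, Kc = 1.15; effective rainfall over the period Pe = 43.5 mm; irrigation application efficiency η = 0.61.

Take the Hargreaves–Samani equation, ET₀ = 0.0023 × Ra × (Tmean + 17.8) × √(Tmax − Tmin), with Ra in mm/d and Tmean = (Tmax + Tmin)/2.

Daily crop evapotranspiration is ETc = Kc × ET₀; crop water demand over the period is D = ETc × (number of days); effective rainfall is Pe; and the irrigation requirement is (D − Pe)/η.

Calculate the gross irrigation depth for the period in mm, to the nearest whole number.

Tmean = (24.5 + 16.8)/2 = 20.65 °C
ET₀ = 0.0023 × 7.70 × (20.65 + 17.8) × √7.7 = 0.0023 × 7.70 × 38.45 × 2.7749 = 1.8896 mm/d
ETc = Kc × ET₀ = 1.15 × 1.8896 = 2.1730 mm/d
Crop demand D = ETc × 30 d = 2.1730 × 30 = 65.190 mm
D − Pe = 65.190 − 43.5 = 21.690 mm
Gross irrigation = 21.690 / 0.61 = 35.557 mm

36 mm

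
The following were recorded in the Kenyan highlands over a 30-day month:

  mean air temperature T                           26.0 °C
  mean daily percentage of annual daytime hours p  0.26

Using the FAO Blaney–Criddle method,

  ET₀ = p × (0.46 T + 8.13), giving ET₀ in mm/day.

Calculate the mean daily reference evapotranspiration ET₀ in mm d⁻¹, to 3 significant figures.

ET₀ = 0.26 × (0.46 × 26.0 + 8.13) = 0.26 × 20.090 = 5.2234 mm/d

5.22 mm d⁻¹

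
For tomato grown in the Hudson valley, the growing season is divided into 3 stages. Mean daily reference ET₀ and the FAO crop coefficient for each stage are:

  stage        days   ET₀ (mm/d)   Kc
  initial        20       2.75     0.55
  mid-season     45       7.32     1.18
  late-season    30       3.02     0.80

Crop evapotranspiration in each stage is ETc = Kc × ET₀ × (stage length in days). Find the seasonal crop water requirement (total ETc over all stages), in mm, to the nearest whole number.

491 mm

initial: 0.55 × 2.75 × 20 = 30.25 mm
mid-season: 1.18 × 7.32 × 45 = 388.69 mm
late-season: 0.80 × 3.02 × 30 = 72.48 mm
Seasonal total = 491.42 mm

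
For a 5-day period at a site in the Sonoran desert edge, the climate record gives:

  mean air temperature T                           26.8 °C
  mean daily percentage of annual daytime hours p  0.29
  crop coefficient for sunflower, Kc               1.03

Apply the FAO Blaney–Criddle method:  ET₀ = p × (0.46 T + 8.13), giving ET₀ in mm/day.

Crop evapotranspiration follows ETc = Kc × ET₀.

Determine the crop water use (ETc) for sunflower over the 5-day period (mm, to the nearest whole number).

31 mm

ET₀ = 0.29 × (0.46 × 26.8 + 8.13) = 0.29 × 20.458 = 5.9328 mm/d
ETc = Kc × ET₀ = 1.03 × 5.9328 = 6.1108 mm/d
Over 5 days: 6.1108 × 5 = 30.554 mm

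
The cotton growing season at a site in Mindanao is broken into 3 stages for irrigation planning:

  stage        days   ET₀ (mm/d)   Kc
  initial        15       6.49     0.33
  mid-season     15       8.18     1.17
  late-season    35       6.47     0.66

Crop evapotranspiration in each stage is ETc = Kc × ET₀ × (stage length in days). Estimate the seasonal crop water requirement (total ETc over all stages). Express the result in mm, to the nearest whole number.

initial: 0.33 × 6.49 × 15 = 32.13 mm
mid-season: 1.17 × 8.18 × 15 = 143.56 mm
late-season: 0.66 × 6.47 × 35 = 149.46 mm
Seasonal total = 325.15 mm

325 mm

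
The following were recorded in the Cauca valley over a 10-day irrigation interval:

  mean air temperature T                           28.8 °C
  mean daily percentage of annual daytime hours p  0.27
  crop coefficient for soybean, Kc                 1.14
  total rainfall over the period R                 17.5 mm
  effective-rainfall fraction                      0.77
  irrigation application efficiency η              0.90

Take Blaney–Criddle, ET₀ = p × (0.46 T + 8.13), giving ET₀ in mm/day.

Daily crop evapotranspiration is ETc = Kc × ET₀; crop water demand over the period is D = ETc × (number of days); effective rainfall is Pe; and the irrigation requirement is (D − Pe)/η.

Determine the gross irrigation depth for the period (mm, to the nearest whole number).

ET₀ = 0.27 × (0.46 × 28.8 + 8.13) = 0.27 × 21.378 = 5.7721 mm/d
ETc = Kc × ET₀ = 1.14 × 5.7721 = 6.5802 mm/d
Crop demand D = ETc × 10 d = 6.5802 × 10 = 65.802 mm
Pe = 0.77 × 17.5 = 13.475 mm
D − Pe = 65.802 − 13.475 = 52.327 mm
Gross irrigation = 52.327 / 0.90 = 58.141 mm

58 mm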